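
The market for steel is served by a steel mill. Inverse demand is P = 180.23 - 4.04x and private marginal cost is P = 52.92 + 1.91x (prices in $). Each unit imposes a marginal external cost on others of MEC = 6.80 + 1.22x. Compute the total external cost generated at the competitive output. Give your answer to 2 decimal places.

Market equilibrium (private): 52.92 + 1.91x = 180.23 - 4.04x → x_m = 21.3966.
Total external cost = ∫₀^{x_m} (6.80 + 1.22x) dx = 6.80×21.3966 + ½×1.22×21.3966² = 424.7637.

$424.76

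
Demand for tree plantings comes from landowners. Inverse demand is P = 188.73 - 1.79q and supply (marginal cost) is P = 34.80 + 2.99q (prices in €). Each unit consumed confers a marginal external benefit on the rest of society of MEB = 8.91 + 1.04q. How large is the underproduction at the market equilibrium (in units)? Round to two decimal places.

11.34 units

Market equilibrium (private): 34.80 + 2.99q = 188.73 - 1.79q → q_m = 32.2029.
Social marginal benefit = demand + MEB = 197.64 - 0.75q.
Set SMB = MC: 197.64 - 0.75q = 34.80 + 2.99q → q* = 43.5401.
Gap = |32.2029 − 43.5401| = 11.3372.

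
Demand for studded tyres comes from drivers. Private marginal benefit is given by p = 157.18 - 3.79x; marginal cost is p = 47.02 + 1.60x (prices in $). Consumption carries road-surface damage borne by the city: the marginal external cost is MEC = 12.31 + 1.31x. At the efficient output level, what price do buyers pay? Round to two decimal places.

P = $101.83

Social marginal benefit = demand − MEC = 144.87 - 5.10x.
Set SMB = MC: 144.87 - 5.10x = 47.02 + 1.60x → x* = 14.6045.
Consumer price on the demand curve at x*: 157.18 − 3.79×14.6045 = 101.8289.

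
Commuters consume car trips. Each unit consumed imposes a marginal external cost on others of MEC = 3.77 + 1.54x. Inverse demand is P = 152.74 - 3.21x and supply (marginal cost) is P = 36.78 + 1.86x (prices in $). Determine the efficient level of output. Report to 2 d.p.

x* = 16.97

Social marginal benefit = demand − MEC = 148.97 - 4.75x.
Set SMB = MC: 148.97 - 4.75x = 36.78 + 1.86x → x* = 16.9728.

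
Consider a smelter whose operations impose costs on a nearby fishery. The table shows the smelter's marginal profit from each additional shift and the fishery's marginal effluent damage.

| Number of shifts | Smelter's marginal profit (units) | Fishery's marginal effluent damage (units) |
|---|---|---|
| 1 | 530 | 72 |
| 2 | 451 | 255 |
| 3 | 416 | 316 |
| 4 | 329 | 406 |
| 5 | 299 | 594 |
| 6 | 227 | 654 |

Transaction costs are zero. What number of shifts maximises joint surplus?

3

Bargaining reaches the level where marginal profit last exceeds marginal effluent damage.
That holds through level 3 (416 ≥ 316) but not at 4 (329 < 406).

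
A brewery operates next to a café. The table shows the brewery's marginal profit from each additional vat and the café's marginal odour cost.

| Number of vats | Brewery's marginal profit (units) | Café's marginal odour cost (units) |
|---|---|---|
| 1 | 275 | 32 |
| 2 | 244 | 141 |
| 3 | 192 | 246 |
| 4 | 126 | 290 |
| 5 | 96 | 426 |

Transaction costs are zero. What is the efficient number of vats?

Bargaining reaches the level where marginal profit last exceeds marginal odour cost.
That holds through level 2 (244 ≥ 141) but not at 3 (192 < 246).

2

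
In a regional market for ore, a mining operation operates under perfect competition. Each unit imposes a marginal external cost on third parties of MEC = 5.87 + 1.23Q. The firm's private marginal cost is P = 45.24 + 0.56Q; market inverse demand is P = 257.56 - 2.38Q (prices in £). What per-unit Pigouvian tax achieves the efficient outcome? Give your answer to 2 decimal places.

Social marginal cost = private MC + MEC = 51.11 + 1.79Q.
Set SMC = demand: 51.11 + 1.79Q = 257.56 - 2.38Q → Q* = 49.5084.
The Pigouvian tax equals MEC at Q*: 5.87 + 1.23×49.5084 = 66.7653.

tax = £66.77 per unit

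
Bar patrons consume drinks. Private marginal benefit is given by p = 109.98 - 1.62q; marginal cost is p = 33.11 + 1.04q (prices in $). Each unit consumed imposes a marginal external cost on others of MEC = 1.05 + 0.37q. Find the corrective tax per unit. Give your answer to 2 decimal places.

tax = $10.31 per unit

Social marginal benefit = demand − MEC = 108.93 - 1.99q.
Set SMB = MC: 108.93 - 1.99q = 33.11 + 1.04q → q* = 25.0231.
The Pigouvian tax equals MEC at q*: 1.05 + 0.37×25.0231 = 10.3085.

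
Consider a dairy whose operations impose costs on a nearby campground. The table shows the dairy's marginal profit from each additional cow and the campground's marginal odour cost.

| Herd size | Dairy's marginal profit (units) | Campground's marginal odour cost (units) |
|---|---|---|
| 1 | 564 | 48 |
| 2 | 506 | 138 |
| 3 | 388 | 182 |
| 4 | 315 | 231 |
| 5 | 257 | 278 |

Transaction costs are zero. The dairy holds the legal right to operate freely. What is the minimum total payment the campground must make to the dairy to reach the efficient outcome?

Left alone the dairy would choose level 5 (marginal profit stays positive).
Efficient level: k* = 4 (marginal profit ≥ marginal odour cost through 4).
The campground must at least cover the dairy's forgone profit from cutting 5→4: 257 = 257.

257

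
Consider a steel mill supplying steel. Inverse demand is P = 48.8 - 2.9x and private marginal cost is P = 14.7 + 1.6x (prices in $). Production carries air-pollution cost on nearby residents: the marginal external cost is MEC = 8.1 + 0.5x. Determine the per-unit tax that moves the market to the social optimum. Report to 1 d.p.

tax = $10.7 per unit

Social marginal cost = private MC + MEC = 22.8 + 2.1x.
Set SMC = demand: 22.8 + 2.1x = 48.8 - 2.9x → x* = 5.2000.
The Pigouvian tax equals MEC at x*: 8.1 + 0.5×5.2000 = 10.7000.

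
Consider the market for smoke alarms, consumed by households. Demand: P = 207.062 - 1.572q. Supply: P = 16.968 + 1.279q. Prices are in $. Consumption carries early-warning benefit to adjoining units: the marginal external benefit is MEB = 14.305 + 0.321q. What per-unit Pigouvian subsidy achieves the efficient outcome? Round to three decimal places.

subsidy = $40.239 per unit

Social marginal benefit = demand + MEB = 221.367 - 1.251q.
Set SMB = MC: 221.367 - 1.251q = 16.968 + 1.279q → q* = 80.7901.
The Pigouvian subsidy equals MEB at q*: 14.305 + 0.321×80.7901 = 40.2386.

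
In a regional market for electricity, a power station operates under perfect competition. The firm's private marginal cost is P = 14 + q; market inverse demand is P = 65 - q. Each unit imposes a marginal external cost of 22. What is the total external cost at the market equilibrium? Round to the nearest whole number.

561

Market equilibrium (private): 14 + q = 65 - q → q_m = 25.5000.
Total external cost = MEC × q_m = 22 × 25.5000 = 561.0000.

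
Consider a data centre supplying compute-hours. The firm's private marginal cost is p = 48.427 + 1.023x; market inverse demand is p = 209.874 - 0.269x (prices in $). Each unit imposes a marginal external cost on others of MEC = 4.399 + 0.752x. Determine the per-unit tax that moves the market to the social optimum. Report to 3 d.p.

tax = $62.178 per unit

Social marginal cost = private MC + MEC = 52.826 + 1.775x.
Set SMC = demand: 52.826 + 1.775x = 209.874 - 0.269x → x* = 76.8337.
The Pigouvian tax equals MEC at x*: 4.399 + 0.752×76.8337 = 62.1779.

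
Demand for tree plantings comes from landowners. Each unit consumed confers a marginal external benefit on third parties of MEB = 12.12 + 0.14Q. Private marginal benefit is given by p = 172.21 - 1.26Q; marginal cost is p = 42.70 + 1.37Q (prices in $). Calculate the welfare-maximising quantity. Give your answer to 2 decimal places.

Q* = 56.88

Social marginal benefit = demand + MEB = 184.33 - 1.12Q.
Set SMB = MC: 184.33 - 1.12Q = 42.70 + 1.37Q → Q* = 56.8795.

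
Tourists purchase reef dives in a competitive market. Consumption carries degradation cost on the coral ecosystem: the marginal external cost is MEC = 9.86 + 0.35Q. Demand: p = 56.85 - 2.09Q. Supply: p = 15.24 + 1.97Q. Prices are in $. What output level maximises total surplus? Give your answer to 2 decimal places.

Q* = 7.20

Social marginal benefit = demand − MEC = 46.99 - 2.44Q.
Set SMB = MC: 46.99 - 2.44Q = 15.24 + 1.97Q → Q* = 7.1995.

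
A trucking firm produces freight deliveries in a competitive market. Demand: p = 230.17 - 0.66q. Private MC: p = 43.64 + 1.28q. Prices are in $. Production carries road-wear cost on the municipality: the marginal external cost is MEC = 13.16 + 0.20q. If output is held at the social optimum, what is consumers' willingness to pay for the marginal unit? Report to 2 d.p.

P = $176.70

Social marginal cost = private MC + MEC = 56.80 + 1.48q.
Set SMC = demand: 56.80 + 1.48q = 230.17 - 0.66q → q* = 81.0140.
Consumer price on the demand curve at q*: 230.17 − 0.66×81.0140 = 176.7008.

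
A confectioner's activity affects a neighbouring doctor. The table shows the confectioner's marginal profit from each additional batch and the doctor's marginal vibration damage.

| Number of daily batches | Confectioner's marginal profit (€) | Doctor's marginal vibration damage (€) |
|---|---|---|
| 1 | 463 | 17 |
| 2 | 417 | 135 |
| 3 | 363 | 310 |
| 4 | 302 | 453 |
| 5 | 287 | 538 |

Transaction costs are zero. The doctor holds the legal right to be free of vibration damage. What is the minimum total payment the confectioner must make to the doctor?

Efficient level: marginal profit ≥ marginal vibration damage through level 3, so k* = 3.
With the doctor holding the right, the confectioner must at least compensate total damage at k*: 17 + 135 + 310 = 462.

€462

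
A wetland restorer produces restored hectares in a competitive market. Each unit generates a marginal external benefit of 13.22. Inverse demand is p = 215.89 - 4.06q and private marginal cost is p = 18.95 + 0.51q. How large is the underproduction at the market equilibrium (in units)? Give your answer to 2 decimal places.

2.89 units

Market equilibrium (private): 18.95 + 0.51q = 215.89 - 4.06q → q_m = 43.0941.
Social marginal cost = private MC − MEB = 5.73 + 0.51q.
Set SMC = demand: 5.73 + 0.51q = 215.89 - 4.06q → q* = 45.9869.
Gap = |43.0941 − 45.9869| = 2.8928.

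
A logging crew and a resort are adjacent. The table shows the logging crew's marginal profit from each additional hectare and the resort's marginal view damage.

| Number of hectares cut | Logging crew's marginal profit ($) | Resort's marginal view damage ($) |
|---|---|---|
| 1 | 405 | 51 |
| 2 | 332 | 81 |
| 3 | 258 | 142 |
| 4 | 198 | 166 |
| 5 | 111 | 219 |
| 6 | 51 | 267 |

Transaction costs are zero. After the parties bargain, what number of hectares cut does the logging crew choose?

4

Bargaining reaches the level where marginal profit last exceeds marginal view damage.
That holds through level 4 (198 ≥ 166) but not at 5 (111 < 219).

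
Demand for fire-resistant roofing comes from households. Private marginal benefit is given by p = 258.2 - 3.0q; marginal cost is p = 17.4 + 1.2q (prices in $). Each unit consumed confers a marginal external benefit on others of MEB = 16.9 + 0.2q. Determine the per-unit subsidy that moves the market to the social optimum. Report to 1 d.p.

Social marginal benefit = demand + MEB = 275.1 - 2.8q.
Set SMB = MC: 275.1 - 2.8q = 17.4 + 1.2q → q* = 64.4250.
The Pigouvian subsidy equals MEB at q*: 16.9 + 0.2×64.4250 = 29.7850.

subsidy = $29.8 per unit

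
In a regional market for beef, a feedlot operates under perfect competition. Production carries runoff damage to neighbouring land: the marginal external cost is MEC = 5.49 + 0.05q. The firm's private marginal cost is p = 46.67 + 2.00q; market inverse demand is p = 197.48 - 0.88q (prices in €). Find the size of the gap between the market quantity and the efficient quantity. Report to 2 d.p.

Market equilibrium (private): 46.67 + 2.00q = 197.48 - 0.88q → q_m = 52.3646.
Social marginal cost = private MC + MEC = 52.16 + 2.05q.
Set SMC = demand: 52.16 + 2.05q = 197.48 - 0.88q → q* = 49.5973.
Gap = |52.3646 − 49.5973| = 2.7673.

2.77 units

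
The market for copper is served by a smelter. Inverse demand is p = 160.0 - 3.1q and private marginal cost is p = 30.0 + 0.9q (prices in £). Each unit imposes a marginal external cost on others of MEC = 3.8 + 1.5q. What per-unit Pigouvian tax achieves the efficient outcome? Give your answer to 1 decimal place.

Social marginal cost = private MC + MEC = 33.8 + 2.4q.
Set SMC = demand: 33.8 + 2.4q = 160.0 - 3.1q → q* = 22.9455.
The Pigouvian tax equals MEC at q*: 3.8 + 1.5×22.9455 = 38.2183.

tax = £38.2 per unit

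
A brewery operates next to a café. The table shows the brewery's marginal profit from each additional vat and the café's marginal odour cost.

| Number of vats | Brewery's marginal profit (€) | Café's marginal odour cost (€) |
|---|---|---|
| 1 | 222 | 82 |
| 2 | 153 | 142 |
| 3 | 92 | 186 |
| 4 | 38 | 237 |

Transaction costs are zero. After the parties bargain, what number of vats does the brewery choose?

2

Bargaining reaches the level where marginal profit last exceeds marginal odour cost.
That holds through level 2 (153 ≥ 142) but not at 3 (92 < 186).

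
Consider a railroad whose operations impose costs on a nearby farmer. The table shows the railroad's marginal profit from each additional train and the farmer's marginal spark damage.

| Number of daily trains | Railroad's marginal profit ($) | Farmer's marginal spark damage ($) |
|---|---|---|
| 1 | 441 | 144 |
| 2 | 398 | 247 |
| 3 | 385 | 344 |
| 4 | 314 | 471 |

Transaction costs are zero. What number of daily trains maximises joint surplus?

3

Bargaining reaches the level where marginal profit last exceeds marginal spark damage.
That holds through level 3 (385 ≥ 344) but not at 4 (314 < 471).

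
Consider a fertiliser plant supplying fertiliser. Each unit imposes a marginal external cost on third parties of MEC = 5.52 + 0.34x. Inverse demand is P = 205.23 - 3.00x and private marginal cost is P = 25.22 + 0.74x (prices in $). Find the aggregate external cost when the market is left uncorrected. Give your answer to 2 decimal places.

Market equilibrium (private): 25.22 + 0.74x = 205.23 - 3.00x → x_m = 48.1310.
Total external cost = ∫₀^{x_m} (5.52 + 0.34x) dx = 5.52×48.1310 + ½×0.34×48.1310² = 659.5040.

$659.50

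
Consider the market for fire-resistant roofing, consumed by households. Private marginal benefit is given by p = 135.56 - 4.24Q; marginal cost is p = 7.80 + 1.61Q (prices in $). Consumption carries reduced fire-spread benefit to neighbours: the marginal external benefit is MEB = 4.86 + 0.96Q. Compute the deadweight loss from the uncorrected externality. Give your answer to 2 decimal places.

Market equilibrium (private): 7.80 + 1.61Q = 135.56 - 4.24Q → Q_m = 21.8393.
Social marginal benefit = demand + MEB = 140.42 - 3.28Q.
Set SMB = MC: 140.42 - 3.28Q = 7.80 + 1.61Q → Q* = 27.1207.
Between Q* and Q_m the wedge SMB − MC runs linearly from 0 to MEB(Q_m), so the loss is a triangle.
DWL = ½ × 5.2814 × 25.8257 = 68.1979.

DWL = $68.20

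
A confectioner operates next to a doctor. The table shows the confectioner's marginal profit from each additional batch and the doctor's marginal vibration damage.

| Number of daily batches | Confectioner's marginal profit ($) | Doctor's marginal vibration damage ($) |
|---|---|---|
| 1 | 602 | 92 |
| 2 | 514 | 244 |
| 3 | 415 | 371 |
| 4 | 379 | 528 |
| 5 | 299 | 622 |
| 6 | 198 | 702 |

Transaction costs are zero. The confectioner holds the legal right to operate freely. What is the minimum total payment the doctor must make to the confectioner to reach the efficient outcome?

$876

Left alone the confectioner would choose level 6 (marginal profit stays positive).
Efficient level: k* = 3 (marginal profit ≥ marginal vibration damage through 3).
The doctor must at least cover the confectioner's forgone profit from cutting 6→3: 379 + 299 + 198 = 876.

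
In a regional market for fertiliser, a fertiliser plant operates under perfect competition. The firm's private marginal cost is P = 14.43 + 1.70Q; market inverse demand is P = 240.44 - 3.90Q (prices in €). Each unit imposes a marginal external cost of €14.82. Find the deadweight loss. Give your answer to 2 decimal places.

Market equilibrium (private): 14.43 + 1.70Q = 240.44 - 3.90Q → Q_m = 40.3589.
Social marginal cost = private MC + MEC = 29.25 + 1.70Q.
Set SMC = demand: 29.25 + 1.70Q = 240.44 - 3.90Q → Q* = 37.7125.
The loss is the area between SMC and demand from Q* to Q_m; with linear curves that's a triangle of height MEC(Q_m).
DWL = ½ × 2.6464 × 14.8200 = 19.6098.

DWL = €19.61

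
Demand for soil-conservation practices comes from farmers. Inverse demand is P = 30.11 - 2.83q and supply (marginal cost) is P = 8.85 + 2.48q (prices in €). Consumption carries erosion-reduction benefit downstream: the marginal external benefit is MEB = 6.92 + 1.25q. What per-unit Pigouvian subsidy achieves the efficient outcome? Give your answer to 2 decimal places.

Social marginal benefit = demand + MEB = 37.03 - 1.58q.
Set SMB = MC: 37.03 - 1.58q = 8.85 + 2.48q → q* = 6.9409.
The Pigouvian subsidy equals MEB at q*: 6.92 + 1.25×6.9409 = 15.5961.

subsidy = €15.60 per unit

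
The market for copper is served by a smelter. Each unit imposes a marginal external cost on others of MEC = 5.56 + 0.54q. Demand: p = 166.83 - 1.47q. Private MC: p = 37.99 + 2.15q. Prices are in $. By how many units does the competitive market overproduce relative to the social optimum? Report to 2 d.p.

5.96 units

Market equilibrium (private): 37.99 + 2.15q = 166.83 - 1.47q → q_m = 35.5912.
Social marginal cost = private MC + MEC = 43.55 + 2.69q.
Set SMC = demand: 43.55 + 2.69q = 166.83 - 1.47q → q* = 29.6346.
Gap = |35.5912 − 29.6346| = 5.9566.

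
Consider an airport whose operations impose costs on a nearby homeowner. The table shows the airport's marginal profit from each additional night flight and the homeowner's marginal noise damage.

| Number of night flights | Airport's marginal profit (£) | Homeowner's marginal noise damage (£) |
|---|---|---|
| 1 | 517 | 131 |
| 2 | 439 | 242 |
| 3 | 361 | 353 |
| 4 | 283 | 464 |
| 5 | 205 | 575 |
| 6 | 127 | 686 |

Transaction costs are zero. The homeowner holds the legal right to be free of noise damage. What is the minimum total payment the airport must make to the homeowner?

Efficient level: marginal profit ≥ marginal noise damage through level 3, so k* = 3.
With the homeowner holding the right, the airport must at least compensate total damage at k*: 131 + 242 + 353 = 726.

£726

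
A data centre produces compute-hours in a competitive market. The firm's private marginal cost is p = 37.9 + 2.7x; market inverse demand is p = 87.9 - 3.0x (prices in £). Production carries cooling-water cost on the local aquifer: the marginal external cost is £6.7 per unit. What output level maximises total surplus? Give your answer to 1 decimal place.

x* = 7.6

Social marginal cost = private MC + MEC = 44.6 + 2.7x.
Set SMC = demand: 44.6 + 2.7x = 87.9 - 3.0x → x* = 7.5965.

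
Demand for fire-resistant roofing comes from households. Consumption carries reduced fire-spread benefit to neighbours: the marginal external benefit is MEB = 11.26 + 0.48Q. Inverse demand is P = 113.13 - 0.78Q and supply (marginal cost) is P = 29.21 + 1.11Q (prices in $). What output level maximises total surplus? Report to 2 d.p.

Q* = 67.50

Social marginal benefit = demand + MEB = 124.39 - 0.30Q.
Set SMB = MC: 124.39 - 0.30Q = 29.21 + 1.11Q → Q* = 67.5035.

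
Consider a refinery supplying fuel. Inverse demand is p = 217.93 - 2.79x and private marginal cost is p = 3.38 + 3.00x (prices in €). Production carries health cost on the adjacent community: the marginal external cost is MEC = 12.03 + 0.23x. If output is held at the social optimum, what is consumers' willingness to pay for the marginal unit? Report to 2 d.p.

Social marginal cost = private MC + MEC = 15.41 + 3.23x.
Set SMC = demand: 15.41 + 3.23x = 217.93 - 2.79x → x* = 33.6412.
Consumer price on the demand curve at x*: 217.93 − 2.79×33.6412 = 124.0711.

P = €124.07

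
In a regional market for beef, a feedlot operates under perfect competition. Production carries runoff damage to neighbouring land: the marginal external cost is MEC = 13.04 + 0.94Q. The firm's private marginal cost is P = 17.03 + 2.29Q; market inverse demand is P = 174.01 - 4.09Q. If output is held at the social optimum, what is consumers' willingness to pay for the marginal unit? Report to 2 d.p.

P = 93.58

Social marginal cost = private MC + MEC = 30.07 + 3.23Q.
Set SMC = demand: 30.07 + 3.23Q = 174.01 - 4.09Q → Q* = 19.6639.
Consumer price on the demand curve at Q*: 174.01 − 4.09×19.6639 = 93.5846.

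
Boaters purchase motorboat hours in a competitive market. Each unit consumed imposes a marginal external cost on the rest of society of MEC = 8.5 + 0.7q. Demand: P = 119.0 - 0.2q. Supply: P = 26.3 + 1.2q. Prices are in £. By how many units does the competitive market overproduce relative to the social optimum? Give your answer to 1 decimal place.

26.1 units

Market equilibrium (private): 26.3 + 1.2q = 119.0 - 0.2q → q_m = 66.2143.
Social marginal benefit = demand − MEC = 110.5 - 0.9q.
Set SMB = MC: 110.5 - 0.9q = 26.3 + 1.2q → q* = 40.0952.
Gap = |66.2143 − 40.0952| = 26.1191.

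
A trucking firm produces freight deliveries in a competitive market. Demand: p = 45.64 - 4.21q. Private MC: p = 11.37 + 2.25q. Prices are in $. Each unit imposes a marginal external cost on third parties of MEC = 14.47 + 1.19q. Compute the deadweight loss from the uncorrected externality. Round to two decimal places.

DWL = $28.23

Market equilibrium (private): 11.37 + 2.25q = 45.64 - 4.21q → q_m = 5.3050.
Social marginal cost = private MC + MEC = 25.84 + 3.44q.
Set SMC = demand: 25.84 + 3.44q = 45.64 - 4.21q → q* = 2.5882.
The welfare-loss triangle has base |q_m − q*| and height MEC(q_m) (the vertical gap between SMC and demand is zero at q* and MEC at q_m).
DWL = ½ × 2.7168 × 20.7829 = 28.2315.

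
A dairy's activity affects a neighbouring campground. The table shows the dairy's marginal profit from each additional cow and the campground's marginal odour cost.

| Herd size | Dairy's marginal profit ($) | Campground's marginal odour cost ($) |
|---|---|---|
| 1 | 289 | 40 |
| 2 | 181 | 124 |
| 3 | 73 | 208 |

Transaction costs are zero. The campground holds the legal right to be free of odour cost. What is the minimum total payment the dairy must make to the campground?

$164

Efficient level: marginal profit ≥ marginal odour cost through level 2, so k* = 2.
With the campground holding the right, the dairy must at least compensate total damage at k*: 40 + 124 = 164.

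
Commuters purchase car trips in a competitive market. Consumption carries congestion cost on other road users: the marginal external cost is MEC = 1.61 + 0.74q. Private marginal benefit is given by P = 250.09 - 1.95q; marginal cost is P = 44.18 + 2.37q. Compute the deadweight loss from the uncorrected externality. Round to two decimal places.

DWL = 134.41

Market equilibrium (private): 44.18 + 2.37q = 250.09 - 1.95q → q_m = 47.6644.
Social marginal benefit = demand − MEC = 248.48 - 2.69q.
Set SMB = MC: 248.48 - 2.69q = 44.18 + 2.37q → q* = 40.3755.
The welfare-loss triangle has base |q_m − q*| and height MEC(q_m) (the vertical gap between SMB and MC is zero at q* and MEC at q_m).
DWL = ½ × 7.2889 × 36.8816 = 134.4131.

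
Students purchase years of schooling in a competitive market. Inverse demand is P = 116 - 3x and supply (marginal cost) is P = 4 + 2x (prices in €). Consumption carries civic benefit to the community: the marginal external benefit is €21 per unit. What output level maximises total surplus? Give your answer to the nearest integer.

Social marginal benefit = demand + MEB = 137 - 3x.
Set SMB = MC: 137 - 3x = 4 + 2x → x* = 26.6000.

x* = 27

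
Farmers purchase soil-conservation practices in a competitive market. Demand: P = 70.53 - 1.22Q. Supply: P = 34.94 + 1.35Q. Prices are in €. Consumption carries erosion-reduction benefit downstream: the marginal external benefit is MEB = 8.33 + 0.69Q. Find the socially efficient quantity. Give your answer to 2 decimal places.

Q* = 23.36

Social marginal benefit = demand + MEB = 78.86 - 0.53Q.
Set SMB = MC: 78.86 - 0.53Q = 34.94 + 1.35Q → Q* = 23.3617.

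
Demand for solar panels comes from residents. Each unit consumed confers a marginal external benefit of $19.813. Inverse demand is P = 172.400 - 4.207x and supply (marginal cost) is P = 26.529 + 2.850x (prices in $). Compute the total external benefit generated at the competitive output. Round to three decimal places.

$409.543

Market equilibrium (private): 26.529 + 2.850x = 172.400 - 4.207x → x_m = 20.6704.
Total external benefit = MEB × x_m = 19.813 × 20.6704 = 409.5426.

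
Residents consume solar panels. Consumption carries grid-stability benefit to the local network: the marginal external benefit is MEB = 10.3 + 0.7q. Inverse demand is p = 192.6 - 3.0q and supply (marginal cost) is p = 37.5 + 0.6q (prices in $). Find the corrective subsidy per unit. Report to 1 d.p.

Social marginal benefit = demand + MEB = 202.9 - 2.3q.
Set SMB = MC: 202.9 - 2.3q = 37.5 + 0.6q → q* = 57.0345.
The Pigouvian subsidy equals MEB at q*: 10.3 + 0.7×57.0345 = 50.2242.

subsidy = $50.2 per unit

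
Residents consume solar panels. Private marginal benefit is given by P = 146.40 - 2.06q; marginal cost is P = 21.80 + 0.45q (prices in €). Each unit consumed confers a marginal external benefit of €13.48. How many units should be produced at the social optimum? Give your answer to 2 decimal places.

q* = 55.01

Social marginal benefit = demand + MEB = 159.88 - 2.06q.
Set SMB = MC: 159.88 - 2.06q = 21.80 + 0.45q → q* = 55.0120.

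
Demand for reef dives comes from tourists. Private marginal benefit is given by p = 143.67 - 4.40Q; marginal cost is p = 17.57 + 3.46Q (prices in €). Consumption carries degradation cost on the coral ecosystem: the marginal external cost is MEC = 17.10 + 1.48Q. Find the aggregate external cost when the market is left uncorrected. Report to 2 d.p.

Market equilibrium (private): 17.57 + 3.46Q = 143.67 - 4.40Q → Q_m = 16.0433.
Total external cost = ∫₀^{Q_m} (17.10 + 1.48Q) dQ = 17.10×16.0433 + ½×1.48×16.0433² = 464.8072.

€464.81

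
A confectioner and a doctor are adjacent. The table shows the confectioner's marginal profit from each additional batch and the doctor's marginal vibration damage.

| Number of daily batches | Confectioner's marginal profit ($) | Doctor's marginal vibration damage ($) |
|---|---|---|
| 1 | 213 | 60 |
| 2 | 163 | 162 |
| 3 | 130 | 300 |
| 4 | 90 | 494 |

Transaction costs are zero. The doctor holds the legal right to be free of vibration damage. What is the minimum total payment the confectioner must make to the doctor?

$222

Efficient level: marginal profit ≥ marginal vibration damage through level 2, so k* = 2.
With the doctor holding the right, the confectioner must at least compensate total damage at k*: 60 + 162 = 222.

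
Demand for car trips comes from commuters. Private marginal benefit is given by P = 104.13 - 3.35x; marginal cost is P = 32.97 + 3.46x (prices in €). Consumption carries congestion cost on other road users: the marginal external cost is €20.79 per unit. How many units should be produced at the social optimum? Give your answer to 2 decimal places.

x* = 7.40

Social marginal benefit = demand − MEC = 83.34 - 3.35x.
Set SMB = MC: 83.34 - 3.35x = 32.97 + 3.46x → x* = 7.3965.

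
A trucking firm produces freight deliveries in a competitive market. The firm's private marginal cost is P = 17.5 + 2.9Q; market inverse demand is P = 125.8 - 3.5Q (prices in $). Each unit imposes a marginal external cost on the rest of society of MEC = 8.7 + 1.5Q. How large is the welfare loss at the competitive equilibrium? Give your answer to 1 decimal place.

DWL = $73.5

Market equilibrium (private): 17.5 + 2.9Q = 125.8 - 3.5Q → Q_m = 16.9219.
Social marginal cost = private MC + MEC = 26.2 + 4.4Q.
Set SMC = demand: 26.2 + 4.4Q = 125.8 - 3.5Q → Q* = 12.6076.
Height of the DWL triangle at Q_m is SMC(Q_m) − demand(Q_m) = MEC(Q_m) = 34.0828.
DWL = ½ × 4.3143 × 34.0828 = 73.5217.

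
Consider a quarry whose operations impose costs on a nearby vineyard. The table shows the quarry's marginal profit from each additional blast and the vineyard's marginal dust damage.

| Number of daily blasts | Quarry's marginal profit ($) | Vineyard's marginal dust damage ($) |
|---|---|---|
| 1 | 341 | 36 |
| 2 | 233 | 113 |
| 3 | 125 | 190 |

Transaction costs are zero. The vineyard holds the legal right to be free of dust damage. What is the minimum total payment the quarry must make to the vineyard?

$149

Efficient level: marginal profit ≥ marginal dust damage through level 2, so k* = 2.
With the vineyard holding the right, the quarry must at least compensate total damage at k*: 36 + 113 = 149.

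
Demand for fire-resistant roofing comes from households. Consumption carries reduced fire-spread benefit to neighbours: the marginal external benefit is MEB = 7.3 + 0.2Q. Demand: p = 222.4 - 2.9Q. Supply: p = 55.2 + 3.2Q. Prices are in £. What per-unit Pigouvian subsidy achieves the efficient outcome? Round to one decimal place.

Social marginal benefit = demand + MEB = 229.7 - 2.7Q.
Set SMB = MC: 229.7 - 2.7Q = 55.2 + 3.2Q → Q* = 29.5763.
The Pigouvian subsidy equals MEB at Q*: 7.3 + 0.2×29.5763 = 13.2153.

subsidy = £13.2 per unit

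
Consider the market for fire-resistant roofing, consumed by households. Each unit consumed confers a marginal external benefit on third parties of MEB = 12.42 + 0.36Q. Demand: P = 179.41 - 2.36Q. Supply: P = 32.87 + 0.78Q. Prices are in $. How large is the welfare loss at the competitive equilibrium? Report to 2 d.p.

Market equilibrium (private): 32.87 + 0.78Q = 179.41 - 2.36Q → Q_m = 46.6688.
Social marginal benefit = demand + MEB = 191.83 - 2.00Q.
Set SMB = MC: 191.83 - 2.00Q = 32.87 + 0.78Q → Q* = 57.1799.
Height of the DWL triangle at Q_m is SMB(Q_m) − MC(Q_m) = MEB(Q_m) = 29.2208.
DWL = ½ × 10.5111 × 29.2208 = 153.5714.

DWL = $153.57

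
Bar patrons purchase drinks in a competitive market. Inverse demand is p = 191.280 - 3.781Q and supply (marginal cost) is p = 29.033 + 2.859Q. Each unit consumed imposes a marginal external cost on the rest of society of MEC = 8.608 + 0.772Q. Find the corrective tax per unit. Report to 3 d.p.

tax = 24.610 per unit

Social marginal benefit = demand − MEC = 182.672 - 4.553Q.
Set SMB = MC: 182.672 - 4.553Q = 29.033 + 2.859Q → Q* = 20.7284.
The Pigouvian tax equals MEC at Q*: 8.608 + 0.772×20.7284 = 24.6103.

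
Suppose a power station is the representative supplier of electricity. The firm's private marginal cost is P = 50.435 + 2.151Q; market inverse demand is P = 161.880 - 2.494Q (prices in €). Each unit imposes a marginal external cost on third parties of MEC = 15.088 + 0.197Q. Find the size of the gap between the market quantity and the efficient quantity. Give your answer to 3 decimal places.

4.092 units

Market equilibrium (private): 50.435 + 2.151Q = 161.880 - 2.494Q → Q_m = 23.9925.
Social marginal cost = private MC + MEC = 65.523 + 2.348Q.
Set SMC = demand: 65.523 + 2.348Q = 161.880 - 2.494Q → Q* = 19.9002.
Gap = |23.9925 − 19.9002| = 4.0923.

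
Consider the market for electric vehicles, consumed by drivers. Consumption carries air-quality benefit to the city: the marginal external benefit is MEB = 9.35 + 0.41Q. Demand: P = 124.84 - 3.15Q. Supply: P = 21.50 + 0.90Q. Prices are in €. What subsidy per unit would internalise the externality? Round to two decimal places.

subsidy = €22.04 per unit

Social marginal benefit = demand + MEB = 134.19 - 2.74Q.
Set SMB = MC: 134.19 - 2.74Q = 21.50 + 0.90Q → Q* = 30.9588.
The Pigouvian subsidy equals MEB at Q*: 9.35 + 0.41×30.9588 = 22.0431.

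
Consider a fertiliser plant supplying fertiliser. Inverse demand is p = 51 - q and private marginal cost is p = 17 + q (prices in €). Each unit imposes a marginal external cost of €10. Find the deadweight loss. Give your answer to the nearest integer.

Market equilibrium (private): 17 + q = 51 - q → q_m = 17.0000.
Social marginal cost = private MC + MEC = 27 + q.
Set SMC = demand: 27 + q = 51 - q → q* = 12.0000.
The loss is the area between SMC and demand from q* to q_m; with linear curves that's a triangle of height MEC(q_m).
DWL = ½ × 5.0000 × 10.0000 = 25.0000.

DWL = €25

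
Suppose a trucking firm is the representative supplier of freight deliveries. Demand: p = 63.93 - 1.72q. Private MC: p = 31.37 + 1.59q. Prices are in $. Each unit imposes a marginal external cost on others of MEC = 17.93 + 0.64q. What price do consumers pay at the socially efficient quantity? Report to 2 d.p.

Social marginal cost = private MC + MEC = 49.30 + 2.23q.
Set SMC = demand: 49.30 + 2.23q = 63.93 - 1.72q → q* = 3.7038.
Consumer price on the demand curve at q*: 63.93 − 1.72×3.7038 = 57.5595.

P = $57.56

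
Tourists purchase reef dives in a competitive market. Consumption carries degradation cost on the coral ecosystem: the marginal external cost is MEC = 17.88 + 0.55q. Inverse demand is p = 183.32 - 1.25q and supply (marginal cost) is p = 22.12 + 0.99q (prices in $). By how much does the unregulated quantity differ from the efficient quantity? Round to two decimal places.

20.60 units

Market equilibrium (private): 22.12 + 0.99q = 183.32 - 1.25q → q_m = 71.9643.
Social marginal benefit = demand − MEC = 165.44 - 1.80q.
Set SMB = MC: 165.44 - 1.80q = 22.12 + 0.99q → q* = 51.3692.
Gap = |71.9643 − 51.3692| = 20.5951.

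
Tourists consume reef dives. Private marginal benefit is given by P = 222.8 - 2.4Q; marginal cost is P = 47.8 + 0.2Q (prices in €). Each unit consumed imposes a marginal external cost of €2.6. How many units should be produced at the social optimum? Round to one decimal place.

Social marginal benefit = demand − MEC = 220.2 - 2.4Q.
Set SMB = MC: 220.2 - 2.4Q = 47.8 + 0.2Q → Q* = 66.3077.

Q* = 66.3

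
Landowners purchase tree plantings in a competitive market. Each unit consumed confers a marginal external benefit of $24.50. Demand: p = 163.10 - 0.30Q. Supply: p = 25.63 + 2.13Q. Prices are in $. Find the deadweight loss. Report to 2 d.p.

DWL = $123.51

Market equilibrium (private): 25.63 + 2.13Q = 163.10 - 0.30Q → Q_m = 56.5720.
Social marginal benefit = demand + MEB = 187.60 - 0.30Q.
Set SMB = MC: 187.60 - 0.30Q = 25.63 + 2.13Q → Q* = 66.6543.
Between Q* and Q_m the wedge SMB − MC runs linearly from 0 to MEB(Q_m), so the loss is a triangle.
DWL = ½ × 10.0823 × 24.5000 = 123.5082.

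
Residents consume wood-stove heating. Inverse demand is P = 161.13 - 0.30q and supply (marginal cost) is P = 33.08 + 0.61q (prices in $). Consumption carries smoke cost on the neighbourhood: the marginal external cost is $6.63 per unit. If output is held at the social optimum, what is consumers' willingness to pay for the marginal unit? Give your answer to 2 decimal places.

P = $121.10

Social marginal benefit = demand − MEC = 154.50 - 0.30q.
Set SMB = MC: 154.50 - 0.30q = 33.08 + 0.61q → q* = 133.4286.
Consumer price on the demand curve at q*: 161.13 − 0.30×133.4286 = 121.1014.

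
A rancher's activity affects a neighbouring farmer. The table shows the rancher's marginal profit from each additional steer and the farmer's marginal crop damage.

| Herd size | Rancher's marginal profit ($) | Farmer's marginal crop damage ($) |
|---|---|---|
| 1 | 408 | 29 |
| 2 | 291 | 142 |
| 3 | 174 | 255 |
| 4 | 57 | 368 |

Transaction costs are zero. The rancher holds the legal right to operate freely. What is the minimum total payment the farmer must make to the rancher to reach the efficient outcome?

$231

Left alone the rancher would choose level 4 (marginal profit stays positive).
Efficient level: k* = 2 (marginal profit ≥ marginal crop damage through 2).
The farmer must at least cover the rancher's forgone profit from cutting 4→2: 174 + 57 = 231.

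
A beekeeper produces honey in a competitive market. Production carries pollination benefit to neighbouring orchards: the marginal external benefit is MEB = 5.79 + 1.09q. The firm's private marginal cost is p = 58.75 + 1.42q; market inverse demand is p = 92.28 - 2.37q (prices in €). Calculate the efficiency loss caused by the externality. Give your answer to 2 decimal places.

DWL = €44.11

Market equilibrium (private): 58.75 + 1.42q = 92.28 - 2.37q → q_m = 8.8470.
Social marginal cost = private MC − MEB = 52.96 + 0.33q.
Set SMC = demand: 52.96 + 0.33q = 92.28 - 2.37q → q* = 14.5630.
Height of the DWL triangle at q_m is demand(q_m) − SMC(q_m) = MEB(q_m) = 15.4332.
DWL = ½ × 5.7160 × 15.4332 = 44.1081.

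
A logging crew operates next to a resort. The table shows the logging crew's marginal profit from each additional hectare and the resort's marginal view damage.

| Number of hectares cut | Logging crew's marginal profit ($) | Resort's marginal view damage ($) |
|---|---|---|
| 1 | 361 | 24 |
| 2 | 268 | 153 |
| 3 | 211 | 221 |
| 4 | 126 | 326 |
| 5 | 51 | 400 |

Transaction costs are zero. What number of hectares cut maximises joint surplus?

2

Bargaining reaches the level where marginal profit last exceeds marginal view damage.
That holds through level 2 (268 ≥ 153) but not at 3 (211 < 221).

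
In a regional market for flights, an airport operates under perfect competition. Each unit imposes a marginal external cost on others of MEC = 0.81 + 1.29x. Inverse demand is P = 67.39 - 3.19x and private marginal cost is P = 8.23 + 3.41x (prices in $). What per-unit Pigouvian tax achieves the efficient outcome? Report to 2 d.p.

tax = $10.35 per unit

Social marginal cost = private MC + MEC = 9.04 + 4.70x.
Set SMC = demand: 9.04 + 4.70x = 67.39 - 3.19x → x* = 7.3954.
The Pigouvian tax equals MEC at x*: 0.81 + 1.29×7.3954 = 10.3501.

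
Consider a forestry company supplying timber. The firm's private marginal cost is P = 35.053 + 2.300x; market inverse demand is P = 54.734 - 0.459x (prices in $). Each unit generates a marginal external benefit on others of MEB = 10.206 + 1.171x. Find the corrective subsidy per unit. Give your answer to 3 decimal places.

subsidy = $32.245 per unit

Social marginal cost = private MC − MEB = 24.847 + 1.129x.
Set SMC = demand: 24.847 + 1.129x = 54.734 - 0.459x → x* = 18.8205.
The Pigouvian subsidy equals MEB at x*: 10.206 + 1.171×18.8205 = 32.2448.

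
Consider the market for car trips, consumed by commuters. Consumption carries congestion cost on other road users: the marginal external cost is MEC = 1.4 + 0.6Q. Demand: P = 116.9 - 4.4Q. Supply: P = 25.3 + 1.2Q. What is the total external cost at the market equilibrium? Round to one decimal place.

103.2

Market equilibrium (private): 25.3 + 1.2Q = 116.9 - 4.4Q → Q_m = 16.3571.
Total external cost = ∫₀^{Q_m} (1.4 + 0.6Q) dQ = 1.4×16.3571 + ½×0.6×16.3571² = 103.1664.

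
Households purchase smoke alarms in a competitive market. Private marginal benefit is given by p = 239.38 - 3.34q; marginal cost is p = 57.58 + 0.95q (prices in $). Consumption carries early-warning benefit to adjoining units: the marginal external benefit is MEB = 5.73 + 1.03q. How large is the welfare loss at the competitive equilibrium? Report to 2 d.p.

Market equilibrium (private): 57.58 + 0.95q = 239.38 - 3.34q → q_m = 42.3776.
Social marginal benefit = demand + MEB = 245.11 - 2.31q.
Set SMB = MC: 245.11 - 2.31q = 57.58 + 0.95q → q* = 57.5245.
Height of the DWL triangle at q_m is SMB(q_m) − MC(q_m) = MEB(q_m) = 49.3790.
DWL = ½ × 15.1469 × 49.3790 = 373.9694.

DWL = $373.97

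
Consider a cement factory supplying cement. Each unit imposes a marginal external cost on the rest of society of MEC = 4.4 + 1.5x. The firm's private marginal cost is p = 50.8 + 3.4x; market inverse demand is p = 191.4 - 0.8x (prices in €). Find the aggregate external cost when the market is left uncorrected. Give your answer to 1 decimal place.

Market equilibrium (private): 50.8 + 3.4x = 191.4 - 0.8x → x_m = 33.4762.
Total external cost = ∫₀^{x_m} (4.4 + 1.5x) dx = 4.4×33.4762 + ½×1.5×33.4762² = 987.7873.

€987.8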